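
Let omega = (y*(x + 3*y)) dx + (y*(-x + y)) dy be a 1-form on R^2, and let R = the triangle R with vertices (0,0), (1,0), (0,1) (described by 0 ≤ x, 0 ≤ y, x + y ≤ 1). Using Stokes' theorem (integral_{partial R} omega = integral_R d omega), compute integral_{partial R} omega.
integral_(partial R) omega = -4/3

Stokes: integral_partial_R omega = integral_R d omega with d omega = (∂Q/∂x - ∂P/∂y) dx ∧ dy.
  ∂Q/∂x = -y
  ∂P/∂y = x + 6*y
  integrand = ∂Q/∂x - ∂P/∂y = -x - 7*y.
Integrating over R: integral_0^1 integral_0^{1-x} (-x - 7*y) dy dx = -4/3.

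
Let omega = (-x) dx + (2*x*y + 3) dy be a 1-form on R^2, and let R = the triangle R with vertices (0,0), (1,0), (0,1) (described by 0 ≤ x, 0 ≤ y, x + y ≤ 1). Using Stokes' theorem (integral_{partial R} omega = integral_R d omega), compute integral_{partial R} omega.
integral_(partial R) omega = 1/3

Stokes: integral_partial_R omega = integral_R d omega with d omega = (∂Q/∂x - ∂P/∂y) dx ∧ dy.
  ∂Q/∂x = 2*y
  ∂P/∂y = 0
  integrand = ∂Q/∂x - ∂P/∂y = 2*y.
Integrating over R: integral_0^1 integral_0^{1-x} (2*y) dy dx = 1/3.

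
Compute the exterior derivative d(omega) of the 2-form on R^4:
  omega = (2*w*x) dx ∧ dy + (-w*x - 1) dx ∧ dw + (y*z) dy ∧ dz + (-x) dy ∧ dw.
d(omega) = (2*x - 1) dx ∧ dy ∧ dw

For a 2-form omega = sum_{i<j} g_{ij} dx_i ∧ dx_j, the exterior derivative is
  d(omega) = sum_{i<j} d(g_{ij}) ∧ dx_i ∧ dx_j = sum_{i<j, k} (∂g_{ij}/∂x_k) dx_k ∧ dx_i ∧ dx_j.
Expand each term, using dx_k ∧ dx_i ∧ dx_j = sgn(permutation) dx_{(a)} ∧ dx_{(b)} ∧ dx_{(c)} with (a < b < c) sorted:
  d(2*w*x) includes (∂/∂w)(2*w*x) dw = (2*x) dw, which multiplied by dx ∧ dy gives (2*x) dx ∧ dy ∧ dw
  d(-x) includes (∂/∂x)(-x) dx = (-1) dx, which multiplied by dy ∧ dw gives (-1) dx ∧ dy ∧ dw
Collecting like 3-forms: d(omega) = (2*x - 1) dx ∧ dy ∧ dw.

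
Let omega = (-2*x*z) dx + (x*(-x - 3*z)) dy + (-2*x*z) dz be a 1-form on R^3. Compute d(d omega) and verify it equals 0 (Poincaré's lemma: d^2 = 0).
d(d omega) = 0

Step 1: d omega = sum_{i<j} (∂f_j/∂x_i - ∂f_i/∂x_j) dx_i ∧ dx_j:
  coeff of dx ∧ dy: -2*x - 3*z
  coeff of dx ∧ dz: 2*x - 2*z
  coeff of dy ∧ dz: 3*x
Step 2: Apply d again to each 2-form coefficient. The only possible 3-form in R^3 is dx ∧ dy ∧ dz, with coefficient
  ∂(coeff of dy∧dz)/∂x - ∂(coeff of dx∧dz)/∂y + ∂(coeff of dx∧dy)/∂z
  = ∂/∂x (3*x) - ∂/∂y (2*x - 2*z) + ∂/∂z (-2*x - 3*z).
Each of these terms simplifies to sums of mixed partials that cancel in pairs. The result is 0 (by equality of mixed partials for smooth functions — Schwarz / Clairaut).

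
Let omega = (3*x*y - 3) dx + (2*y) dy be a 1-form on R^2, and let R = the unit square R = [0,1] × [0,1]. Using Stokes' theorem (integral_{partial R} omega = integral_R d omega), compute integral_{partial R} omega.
integral_(partial R) omega = -3/2

Stokes: integral_partial_R omega = integral_R d omega with d omega = (∂Q/∂x - ∂P/∂y) dx ∧ dy.
  ∂Q/∂x = 0
  ∂P/∂y = 3*x
  integrand = ∂Q/∂x - ∂P/∂y = -3*x.
Integrating over R: integral_0^1 integral_0^1 (-3*x) dx dy = -3/2.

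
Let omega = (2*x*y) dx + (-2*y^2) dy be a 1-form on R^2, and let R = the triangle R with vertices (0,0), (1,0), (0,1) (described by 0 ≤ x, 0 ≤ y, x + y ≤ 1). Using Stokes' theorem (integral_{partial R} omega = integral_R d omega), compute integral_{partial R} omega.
integral_(partial R) omega = -1/3

Stokes: integral_partial_R omega = integral_R d omega with d omega = (∂Q/∂x - ∂P/∂y) dx ∧ dy.
  ∂Q/∂x = 0
  ∂P/∂y = 2*x
  integrand = ∂Q/∂x - ∂P/∂y = -2*x.
Integrating over R: integral_0^1 integral_0^{1-x} (-2*x) dy dx = -1/3.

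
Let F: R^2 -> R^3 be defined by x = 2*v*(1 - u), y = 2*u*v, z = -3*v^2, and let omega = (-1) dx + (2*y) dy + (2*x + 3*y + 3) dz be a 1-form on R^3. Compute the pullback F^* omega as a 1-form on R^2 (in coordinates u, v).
F^* omega = (2*v*(4*u*v + 1)) du + (8*u^2*v - 12*u*v^2 + 2*u - 24*v^2 - 18*v - 2) dv

Using F^*(f dg) = (f ∘ F) d(g ∘ F), substitute each coordinate x_i by F_i(u, v) in f_i, and replace dx_i by d F_i = (∂F_i/∂u) du + (∂F_i/∂v) dv.
  For the x component: f_1(F) = -1; d F_1 = (-2*v) du + (2 - 2*u) dv
  For the y component: f_2(F) = 4*u*v; d F_2 = (2*v) du + (2*u) dv
  For the z component: f_3(F) = 2*u*v + 4*v + 3; d F_3 = (0) du + (-6*v) dv
Combining and collecting du, dv coefficients:
  coeff of du: 2*v*(4*u*v + 1)
  coeff of dv: 8*u^2*v - 12*u*v^2 + 2*u - 24*v^2 - 18*v - 2
F^* omega = (2*v*(4*u*v + 1)) du + (8*u^2*v - 12*u*v^2 + 2*u - 24*v^2 - 18*v - 2) dv.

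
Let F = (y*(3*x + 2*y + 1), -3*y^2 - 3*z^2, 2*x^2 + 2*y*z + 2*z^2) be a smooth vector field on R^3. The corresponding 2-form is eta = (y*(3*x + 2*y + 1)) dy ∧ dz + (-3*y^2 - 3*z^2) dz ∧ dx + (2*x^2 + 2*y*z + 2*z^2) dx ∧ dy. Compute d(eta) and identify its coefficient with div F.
d(eta) = (-y + 4*z) dx ∧ dy ∧ dz; div F = -y + 4*z

For a 2-form in R^3 of the form above, applying d gives a 3-form with coefficient ∂P/∂x + ∂Q/∂y + ∂R/∂z:
  ∂P/∂x = 3*y
  ∂Q/∂y = -6*y
  ∂R/∂z = 2*y + 4*z
Sum = -y + 4*z, which is exactly div F.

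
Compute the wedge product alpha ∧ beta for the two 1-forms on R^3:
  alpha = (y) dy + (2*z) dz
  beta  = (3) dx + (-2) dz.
alpha ∧ beta = (-3*y) dx ∧ dy + (-2*y) dy ∧ dz + (-6*z) dx ∧ dz

Distribute the wedge, using dx_i ∧ dx_j = -dx_j ∧ dx_i and dx_i ∧ dx_i = 0. For each pair (i, j) with i < j, the coefficient of dx_i ∧ dx_j in alpha ∧ beta is (alpha_i * beta_j - alpha_j * beta_i). Collecting: alpha ∧ beta = (-3*y) dx ∧ dy + (-2*y) dy ∧ dz + (-6*z) dx ∧ dz.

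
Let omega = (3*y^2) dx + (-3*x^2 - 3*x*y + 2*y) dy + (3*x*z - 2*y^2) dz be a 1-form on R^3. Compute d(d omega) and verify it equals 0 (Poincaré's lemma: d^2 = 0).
d(d omega) = 0

Step 1: d omega = sum_{i<j} (∂f_j/∂x_i - ∂f_i/∂x_j) dx_i ∧ dx_j:
  coeff of dx ∧ dy: -6*x - 9*y
  coeff of dx ∧ dz: 3*z
  coeff of dy ∧ dz: -4*y
Step 2: Apply d again to each 2-form coefficient. The only possible 3-form in R^3 is dx ∧ dy ∧ dz, with coefficient
  ∂(coeff of dy∧dz)/∂x - ∂(coeff of dx∧dz)/∂y + ∂(coeff of dx∧dy)/∂z
  = ∂/∂x (-4*y) - ∂/∂y (3*z) + ∂/∂z (-6*x - 9*y).
Each of these terms simplifies to sums of mixed partials that cancel in pairs. The result is 0 (by equality of mixed partials for smooth functions — Schwarz / Clairaut).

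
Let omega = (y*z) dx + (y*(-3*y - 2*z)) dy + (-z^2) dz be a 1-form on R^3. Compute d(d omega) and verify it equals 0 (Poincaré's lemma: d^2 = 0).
d(d omega) = 0

Step 1: d omega = sum_{i<j} (∂f_j/∂x_i - ∂f_i/∂x_j) dx_i ∧ dx_j:
  coeff of dx ∧ dy: -z
  coeff of dx ∧ dz: -y
  coeff of dy ∧ dz: 2*y
Step 2: Apply d again to each 2-form coefficient. The only possible 3-form in R^3 is dx ∧ dy ∧ dz, with coefficient
  ∂(coeff of dy∧dz)/∂x - ∂(coeff of dx∧dz)/∂y + ∂(coeff of dx∧dy)/∂z
  = ∂/∂x (2*y) - ∂/∂y (-y) + ∂/∂z (-z).
Each of these terms simplifies to sums of mixed partials that cancel in pairs. The result is 0 (by equality of mixed partials for smooth functions — Schwarz / Clairaut).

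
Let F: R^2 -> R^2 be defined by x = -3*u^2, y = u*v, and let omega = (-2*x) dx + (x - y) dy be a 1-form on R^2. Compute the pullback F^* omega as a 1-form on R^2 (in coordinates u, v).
F^* omega = (u*(-36*u^2 - 3*u*v - v^2)) du + (u^2*(-3*u - v)) dv

Using F^*(f dg) = (f ∘ F) d(g ∘ F), substitute each coordinate x_i by F_i(u, v) in f_i, and replace dx_i by d F_i = (∂F_i/∂u) du + (∂F_i/∂v) dv.
  For the x component: f_1(F) = 6*u^2; d F_1 = (-6*u) du + (0) dv
  For the y component: f_2(F) = u*(-3*u - v); d F_2 = (v) du + (u) dv
Combining and collecting du, dv coefficients:
  coeff of du: u*(-36*u^2 - 3*u*v - v^2)
  coeff of dv: u^2*(-3*u - v)
F^* omega = (u*(-36*u^2 - 3*u*v - v^2)) du + (u^2*(-3*u - v)) dv.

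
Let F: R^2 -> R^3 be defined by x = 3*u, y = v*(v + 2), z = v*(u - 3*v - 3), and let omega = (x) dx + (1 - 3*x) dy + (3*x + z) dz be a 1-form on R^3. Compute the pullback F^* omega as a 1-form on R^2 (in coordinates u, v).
F^* omega = (u*v^2 + 9*u*v + 9*u - 3*v^3 - 3*v^2) du + (u^2*v + 9*u^2 - 9*u*v^2 - 78*u*v - 45*u + 18*v^3 + 27*v^2 + 11*v + 2) dv

Using F^*(f dg) = (f ∘ F) d(g ∘ F), substitute each coordinate x_i by F_i(u, v) in f_i, and replace dx_i by d F_i = (∂F_i/∂u) du + (∂F_i/∂v) dv.
  For the x component: f_1(F) = 3*u; d F_1 = (3) du + (0) dv
  For the y component: f_2(F) = 1 - 9*u; d F_2 = (0) du + (2*v + 2) dv
  For the z component: f_3(F) = u*v + 9*u - 3*v^2 - 3*v; d F_3 = (v) du + (u - 6*v - 3) dv
Combining and collecting du, dv coefficients:
  coeff of du: u*v^2 + 9*u*v + 9*u - 3*v^3 - 3*v^2
  coeff of dv: u^2*v + 9*u^2 - 9*u*v^2 - 78*u*v - 45*u + 18*v^3 + 27*v^2 + 11*v + 2
F^* omega = (u*v^2 + 9*u*v + 9*u - 3*v^3 - 3*v^2) du + (u^2*v + 9*u^2 - 9*u*v^2 - 78*u*v - 45*u + 18*v^3 + 27*v^2 + 11*v + 2) dv.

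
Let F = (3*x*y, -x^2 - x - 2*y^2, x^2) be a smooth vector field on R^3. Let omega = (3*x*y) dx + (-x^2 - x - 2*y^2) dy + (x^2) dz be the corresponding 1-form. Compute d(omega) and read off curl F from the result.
d(omega) = (0) dy ∧ dz + (-2*x) dz ∧ dx + (-5*x - 1) dx ∧ dy; curl F = (0, -2*x, -5*x - 1)

d omega = sum_{i<j} (∂f_j/∂x_i - ∂f_i/∂x_j) dx_i ∧ dx_j. Under the identification (dy ∧ dz, dz ∧ dx, dx ∧ dy) ↔ (e_x, e_y, e_z), the coefficients are exactly the components of curl F. Compute:
  ∂R/∂y - ∂Q/∂z = (0) - (0) = 0
  ∂P/∂z - ∂R/∂x = (0) - (2*x) = -2*x
  ∂Q/∂x - ∂P/∂y = (-2*x - 1) - (3*x) = -5*x - 1.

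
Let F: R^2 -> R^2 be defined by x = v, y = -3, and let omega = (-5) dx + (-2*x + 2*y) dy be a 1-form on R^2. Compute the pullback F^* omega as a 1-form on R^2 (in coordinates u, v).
F^* omega = (-5) dv

Using F^*(f dg) = (f ∘ F) d(g ∘ F), substitute each coordinate x_i by F_i(u, v) in f_i, and replace dx_i by d F_i = (∂F_i/∂u) du + (∂F_i/∂v) dv.
  For the x component: f_1(F) = -5; d F_1 = (0) du + (1) dv
  For the y component: f_2(F) = -2*v - 6; d F_2 = (0) du + (0) dv
Combining and collecting du, dv coefficients:
  coeff of du: 0
  coeff of dv: -5
F^* omega = (-5) dv.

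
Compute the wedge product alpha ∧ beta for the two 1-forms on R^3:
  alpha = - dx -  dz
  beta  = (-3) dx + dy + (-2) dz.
alpha ∧ beta = (-1) dx ∧ dy + (-1) dx ∧ dz + (1) dy ∧ dz

Distribute the wedge, using dx_i ∧ dx_j = -dx_j ∧ dx_i and dx_i ∧ dx_i = 0. For each pair (i, j) with i < j, the coefficient of dx_i ∧ dx_j in alpha ∧ beta is (alpha_i * beta_j - alpha_j * beta_i). Collecting: alpha ∧ beta = (-1) dx ∧ dy + (-1) dx ∧ dz + (1) dy ∧ dz.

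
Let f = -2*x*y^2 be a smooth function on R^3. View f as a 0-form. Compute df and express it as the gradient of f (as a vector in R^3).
df = (-2*y^2) dx + (-4*x*y) dy + (0) dz; grad f = (-2*y^2, -4*x*y, 0)

For a 0-form f, d f = (∂f/∂x) dx + (∂f/∂y) dy + (∂f/∂z) dz. The components of the vector representation are exactly the entries of grad f in Cartesian coordinates:
  ∂f/∂x = -2*y^2
  ∂f/∂y = -4*x*y
  ∂f/∂z = 0.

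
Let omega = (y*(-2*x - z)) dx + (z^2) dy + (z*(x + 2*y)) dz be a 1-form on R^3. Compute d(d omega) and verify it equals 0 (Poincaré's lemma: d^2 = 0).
d(d omega) = 0

Step 1: d omega = sum_{i<j} (∂f_j/∂x_i - ∂f_i/∂x_j) dx_i ∧ dx_j:
  coeff of dx ∧ dy: 2*x + z
  coeff of dx ∧ dz: y + z
  coeff of dy ∧ dz: 0
Step 2: Apply d again to each 2-form coefficient. The only possible 3-form in R^3 is dx ∧ dy ∧ dz, with coefficient
  ∂(coeff of dy∧dz)/∂x - ∂(coeff of dx∧dz)/∂y + ∂(coeff of dx∧dy)/∂z
  = ∂/∂x (0) - ∂/∂y (y + z) + ∂/∂z (2*x + z).
Each of these terms simplifies to sums of mixed partials that cancel in pairs. The result is 0 (by equality of mixed partials for smooth functions — Schwarz / Clairaut).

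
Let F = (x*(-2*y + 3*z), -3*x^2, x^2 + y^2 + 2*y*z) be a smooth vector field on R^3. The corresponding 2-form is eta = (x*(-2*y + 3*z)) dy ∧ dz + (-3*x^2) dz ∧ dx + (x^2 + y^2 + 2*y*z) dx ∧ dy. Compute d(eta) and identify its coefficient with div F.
d(eta) = (3*z) dx ∧ dy ∧ dz; div F = 3*z

For a 2-form in R^3 of the form above, applying d gives a 3-form with coefficient ∂P/∂x + ∂Q/∂y + ∂R/∂z:
  ∂P/∂x = -2*y + 3*z
  ∂Q/∂y = 0
  ∂R/∂z = 2*y
Sum = 3*z, which is exactly div F.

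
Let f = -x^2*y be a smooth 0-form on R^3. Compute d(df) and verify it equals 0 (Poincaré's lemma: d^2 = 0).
d(df) = 0

Step 1: df = sum_i (∂f/∂x_i) dx_i = (-2*x*y) dx + (-x^2) dy + (0) dz.
Step 2: Apply d again. Using the 1-form formula, the coefficient of dx ∧ dy in d(df) is ∂^2 f/∂x ∂y - ∂^2 f/∂y ∂x = (-2*x) - (-2*x) = 0 (equality of mixed partials for smooth f).
Similarly for dx ∧ dz and dy ∧ dz — all coefficients vanish. So d(df) = 0.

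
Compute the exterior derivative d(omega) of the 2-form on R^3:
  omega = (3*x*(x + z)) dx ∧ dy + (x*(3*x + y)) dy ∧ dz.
d(omega) = (9*x + y) dx ∧ dy ∧ dz

For a 2-form omega = sum_{i<j} g_{ij} dx_i ∧ dx_j, the exterior derivative is
  d(omega) = sum_{i<j} d(g_{ij}) ∧ dx_i ∧ dx_j = sum_{i<j, k} (∂g_{ij}/∂x_k) dx_k ∧ dx_i ∧ dx_j.
Expand each term, using dx_k ∧ dx_i ∧ dx_j = sgn(permutation) dx_{(a)} ∧ dx_{(b)} ∧ dx_{(c)} with (a < b < c) sorted:
  d(3*x*(x + z)) includes (∂/∂z)(3*x*(x + z)) dz = (3*x) dz, which multiplied by dx ∧ dy gives (3*x) dx ∧ dy ∧ dz
  d(x*(3*x + y)) includes (∂/∂x)(x*(3*x + y)) dx = (6*x + y) dx, which multiplied by dy ∧ dz gives (6*x + y) dx ∧ dy ∧ dz
Collecting like 3-forms: d(omega) = (9*x + y) dx ∧ dy ∧ dz.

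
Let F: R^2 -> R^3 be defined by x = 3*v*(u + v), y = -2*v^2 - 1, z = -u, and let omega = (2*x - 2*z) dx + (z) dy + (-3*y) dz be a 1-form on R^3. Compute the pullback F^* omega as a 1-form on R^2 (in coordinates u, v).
F^* omega = (18*u*v^2 + 6*u*v + 18*v^3 - 6*v^2 - 3) du + (18*u^2*v + 6*u^2 + 54*u*v^2 + 16*u*v + 36*v^3) dv

Using F^*(f dg) = (f ∘ F) d(g ∘ F), substitute each coordinate x_i by F_i(u, v) in f_i, and replace dx_i by d F_i = (∂F_i/∂u) du + (∂F_i/∂v) dv.
  For the x component: f_1(F) = 6*u*v + 2*u + 6*v^2; d F_1 = (3*v) du + (3*u + 6*v) dv
  For the y component: f_2(F) = -u; d F_2 = (0) du + (-4*v) dv
  For the z component: f_3(F) = 6*v^2 + 3; d F_3 = (-1) du + (0) dv
Combining and collecting du, dv coefficients:
  coeff of du: 18*u*v^2 + 6*u*v + 18*v^3 - 6*v^2 - 3
  coeff of dv: 18*u^2*v + 6*u^2 + 54*u*v^2 + 16*u*v + 36*v^3
F^* omega = (18*u*v^2 + 6*u*v + 18*v^3 - 6*v^2 - 3) du + (18*u^2*v + 6*u^2 + 54*u*v^2 + 16*u*v + 36*v^3) dv.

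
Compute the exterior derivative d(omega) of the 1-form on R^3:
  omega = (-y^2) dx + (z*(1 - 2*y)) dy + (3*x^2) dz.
d(omega) = (2*y) dx ∧ dy + (6*x) dx ∧ dz + (2*y - 1) dy ∧ dz

For a 1-form omega = sum_i f_i dx_i, the exterior derivative is
  d(omega) = sum_{i < j} (∂f_j/∂x_i - ∂f_i/∂x_j) dx_i ∧ dx_j.
  coefficient of dx ∧ dy: ∂f_2/∂x - ∂f_1/∂y = ∂(z*(1 - 2*y))/∂x - ∂(-y^2)/∂y = 2*y
  coefficient of dx ∧ dz: ∂f_3/∂x - ∂f_1/∂z = ∂(3*x^2)/∂x - ∂(-y^2)/∂z = 6*x
  coefficient of dy ∧ dz: ∂f_3/∂y - ∂f_2/∂z = ∂(3*x^2)/∂y - ∂(z*(1 - 2*y))/∂z = 2*y - 1
Assembling: d(omega) = (2*y) dx ∧ dy + (6*x) dx ∧ dz + (2*y - 1) dy ∧ dz.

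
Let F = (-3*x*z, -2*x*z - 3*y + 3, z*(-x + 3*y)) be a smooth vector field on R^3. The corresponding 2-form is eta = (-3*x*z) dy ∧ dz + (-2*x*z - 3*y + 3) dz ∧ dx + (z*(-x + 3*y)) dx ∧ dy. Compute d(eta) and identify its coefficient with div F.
d(eta) = (-x + 3*y - 3*z - 3) dx ∧ dy ∧ dz; div F = -x + 3*y - 3*z - 3

For a 2-form in R^3 of the form above, applying d gives a 3-form with coefficient ∂P/∂x + ∂Q/∂y + ∂R/∂z:
  ∂P/∂x = -3*z
  ∂Q/∂y = -3
  ∂R/∂z = -x + 3*y
Sum = -x + 3*y - 3*z - 3, which is exactly div F.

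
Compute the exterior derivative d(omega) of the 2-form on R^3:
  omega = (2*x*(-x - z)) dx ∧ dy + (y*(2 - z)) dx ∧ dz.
d(omega) = (-2*x + z - 2) dx ∧ dy ∧ dz

For a 2-form omega = sum_{i<j} g_{ij} dx_i ∧ dx_j, the exterior derivative is
  d(omega) = sum_{i<j} d(g_{ij}) ∧ dx_i ∧ dx_j = sum_{i<j, k} (∂g_{ij}/∂x_k) dx_k ∧ dx_i ∧ dx_j.
Expand each term, using dx_k ∧ dx_i ∧ dx_j = sgn(permutation) dx_{(a)} ∧ dx_{(b)} ∧ dx_{(c)} with (a < b < c) sorted:
  d(2*x*(-x - z)) includes (∂/∂z)(2*x*(-x - z)) dz = (-2*x) dz, which multiplied by dx ∧ dy gives (-2*x) dx ∧ dy ∧ dz
  d(y*(2 - z)) includes (∂/∂y)(y*(2 - z)) dy = (2 - z) dy, which multiplied by dx ∧ dz gives (z - 2) dx ∧ dy ∧ dz
Collecting like 3-forms: d(omega) = (-2*x + z - 2) dx ∧ dy ∧ dz.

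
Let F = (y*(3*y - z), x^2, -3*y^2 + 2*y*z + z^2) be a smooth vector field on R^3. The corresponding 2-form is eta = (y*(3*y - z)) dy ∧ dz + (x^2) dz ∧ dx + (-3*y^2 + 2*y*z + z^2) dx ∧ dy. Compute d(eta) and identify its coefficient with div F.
d(eta) = (2*y + 2*z) dx ∧ dy ∧ dz; div F = 2*y + 2*z

For a 2-form in R^3 of the form above, applying d gives a 3-form with coefficient ∂P/∂x + ∂Q/∂y + ∂R/∂z:
  ∂P/∂x = 0
  ∂Q/∂y = 0
  ∂R/∂z = 2*y + 2*z
Sum = 2*y + 2*z, which is exactly div F.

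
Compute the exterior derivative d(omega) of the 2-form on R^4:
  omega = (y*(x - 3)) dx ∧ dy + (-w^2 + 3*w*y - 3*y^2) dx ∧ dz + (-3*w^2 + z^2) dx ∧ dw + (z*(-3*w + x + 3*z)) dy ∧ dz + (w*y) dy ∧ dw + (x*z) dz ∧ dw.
d(omega) = (-3*w + 6*y + z) dx ∧ dy ∧ dz + (-2*w + 3*y - z) dx ∧ dz ∧ dw + (-3*z) dy ∧ dz ∧ dw

For a 2-form omega = sum_{i<j} g_{ij} dx_i ∧ dx_j, the exterior derivative is
  d(omega) = sum_{i<j} d(g_{ij}) ∧ dx_i ∧ dx_j = sum_{i<j, k} (∂g_{ij}/∂x_k) dx_k ∧ dx_i ∧ dx_j.
Expand each term, using dx_k ∧ dx_i ∧ dx_j = sgn(permutation) dx_{(a)} ∧ dx_{(b)} ∧ dx_{(c)} with (a < b < c) sorted:
  d(-w^2 + 3*w*y - 3*y^2) includes (∂/∂y)(-w^2 + 3*w*y - 3*y^2) dy = (3*w - 6*y) dy, which multiplied by dx ∧ dz gives (-3*w + 6*y) dx ∧ dy ∧ dz
  d(-w^2 + 3*w*y - 3*y^2) includes (∂/∂w)(-w^2 + 3*w*y - 3*y^2) dw = (-2*w + 3*y) dw, which multiplied by dx ∧ dz gives (-2*w + 3*y) dx ∧ dz ∧ dw
  d(-3*w^2 + z^2) includes (∂/∂z)(-3*w^2 + z^2) dz = (2*z) dz, which multiplied by dx ∧ dw gives (-2*z) dx ∧ dz ∧ dw
  d(z*(-3*w + x + 3*z)) includes (∂/∂x)(z*(-3*w + x + 3*z)) dx = (z) dx, which multiplied by dy ∧ dz gives (z) dx ∧ dy ∧ dz
  d(z*(-3*w + x + 3*z)) includes (∂/∂w)(z*(-3*w + x + 3*z)) dw = (-3*z) dw, which multiplied by dy ∧ dz gives (-3*z) dy ∧ dz ∧ dw
  d(x*z) includes (∂/∂x)(x*z) dx = (z) dx, which multiplied by dz ∧ dw gives (z) dx ∧ dz ∧ dw
Collecting like 3-forms: d(omega) = (-3*w + 6*y + z) dx ∧ dy ∧ dz + (-2*w + 3*y - z) dx ∧ dz ∧ dw + (-3*z) dy ∧ dz ∧ dw.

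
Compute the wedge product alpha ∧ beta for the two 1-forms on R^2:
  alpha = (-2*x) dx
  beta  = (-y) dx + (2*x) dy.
alpha ∧ beta = (-4*x^2) dx ∧ dy

Distribute the wedge, using dx_i ∧ dx_j = -dx_j ∧ dx_i and dx_i ∧ dx_i = 0. For each pair (i, j) with i < j, the coefficient of dx_i ∧ dx_j in alpha ∧ beta is (alpha_i * beta_j - alpha_j * beta_i). Collecting: alpha ∧ beta = (-4*x^2) dx ∧ dy.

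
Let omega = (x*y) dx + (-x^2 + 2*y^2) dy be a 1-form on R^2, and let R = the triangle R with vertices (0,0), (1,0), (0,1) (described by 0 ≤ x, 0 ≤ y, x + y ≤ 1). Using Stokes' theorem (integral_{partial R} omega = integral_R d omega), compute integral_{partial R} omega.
integral_(partial R) omega = -1/2

Stokes: integral_partial_R omega = integral_R d omega with d omega = (∂Q/∂x - ∂P/∂y) dx ∧ dy.
  ∂Q/∂x = -2*x
  ∂P/∂y = x
  integrand = ∂Q/∂x - ∂P/∂y = -3*x.
Integrating over R: integral_0^1 integral_0^{1-x} (-3*x) dy dx = -1/2.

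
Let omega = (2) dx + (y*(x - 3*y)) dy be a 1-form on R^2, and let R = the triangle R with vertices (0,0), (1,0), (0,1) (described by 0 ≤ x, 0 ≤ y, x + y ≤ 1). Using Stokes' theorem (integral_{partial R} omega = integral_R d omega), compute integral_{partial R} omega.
integral_(partial R) omega = 1/6

Stokes: integral_partial_R omega = integral_R d omega with d omega = (∂Q/∂x - ∂P/∂y) dx ∧ dy.
  ∂Q/∂x = y
  ∂P/∂y = 0
  integrand = ∂Q/∂x - ∂P/∂y = y.
Integrating over R: integral_0^1 integral_0^{1-x} (y) dy dx = 1/6.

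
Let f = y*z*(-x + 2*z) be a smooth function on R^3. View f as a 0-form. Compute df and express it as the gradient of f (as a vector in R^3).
df = (-y*z) dx + (z*(-x + 2*z)) dy + (y*(-x + 4*z)) dz; grad f = (-y*z, z*(-x + 2*z), y*(-x + 4*z))

For a 0-form f, d f = (∂f/∂x) dx + (∂f/∂y) dy + (∂f/∂z) dz. The components of the vector representation are exactly the entries of grad f in Cartesian coordinates:
  ∂f/∂x = -y*z
  ∂f/∂y = z*(-x + 2*z)
  ∂f/∂z = y*(-x + 4*z).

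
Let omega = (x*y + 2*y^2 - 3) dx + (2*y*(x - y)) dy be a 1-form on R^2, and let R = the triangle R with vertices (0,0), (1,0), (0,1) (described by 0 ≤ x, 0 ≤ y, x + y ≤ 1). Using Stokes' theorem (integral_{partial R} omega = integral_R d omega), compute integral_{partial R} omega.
integral_(partial R) omega = -1/2

Stokes: integral_partial_R omega = integral_R d omega with d omega = (∂Q/∂x - ∂P/∂y) dx ∧ dy.
  ∂Q/∂x = 2*y
  ∂P/∂y = x + 4*y
  integrand = ∂Q/∂x - ∂P/∂y = -x - 2*y.
Integrating over R: integral_0^1 integral_0^{1-x} (-x - 2*y) dy dx = -1/2.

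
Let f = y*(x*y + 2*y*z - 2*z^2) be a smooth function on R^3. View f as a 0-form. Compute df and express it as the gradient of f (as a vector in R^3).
df = (y^2) dx + (2*x*y + 4*y*z - 2*z^2) dy + (2*y*(y - 2*z)) dz; grad f = (y^2, 2*x*y + 4*y*z - 2*z^2, 2*y*(y - 2*z))

For a 0-form f, d f = (∂f/∂x) dx + (∂f/∂y) dy + (∂f/∂z) dz. The components of the vector representation are exactly the entries of grad f in Cartesian coordinates:
  ∂f/∂x = y^2
  ∂f/∂y = 2*x*y + 4*y*z - 2*z^2
  ∂f/∂z = 2*y*(y - 2*z).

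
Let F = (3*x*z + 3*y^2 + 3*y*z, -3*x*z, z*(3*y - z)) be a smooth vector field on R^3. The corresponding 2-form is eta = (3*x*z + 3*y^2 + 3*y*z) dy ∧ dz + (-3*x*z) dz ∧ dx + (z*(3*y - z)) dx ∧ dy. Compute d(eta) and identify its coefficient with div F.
d(eta) = (3*y + z) dx ∧ dy ∧ dz; div F = 3*y + z

For a 2-form in R^3 of the form above, applying d gives a 3-form with coefficient ∂P/∂x + ∂Q/∂y + ∂R/∂z:
  ∂P/∂x = 3*z
  ∂Q/∂y = 0
  ∂R/∂z = 3*y - 2*z
Sum = 3*y + z, which is exactly div F.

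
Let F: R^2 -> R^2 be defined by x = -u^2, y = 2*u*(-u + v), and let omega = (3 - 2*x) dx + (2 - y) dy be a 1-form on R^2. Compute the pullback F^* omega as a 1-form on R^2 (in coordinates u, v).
F^* omega = (-12*u^3 + 12*u^2*v - 4*u*v^2 - 14*u + 4*v) du + (4*u*(u^2 - u*v + 1)) dv

Using F^*(f dg) = (f ∘ F) d(g ∘ F), substitute each coordinate x_i by F_i(u, v) in f_i, and replace dx_i by d F_i = (∂F_i/∂u) du + (∂F_i/∂v) dv.
  For the x component: f_1(F) = 2*u^2 + 3; d F_1 = (-2*u) du + (0) dv
  For the y component: f_2(F) = 2*u^2 - 2*u*v + 2; d F_2 = (-4*u + 2*v) du + (2*u) dv
Combining and collecting du, dv coefficients:
  coeff of du: -12*u^3 + 12*u^2*v - 4*u*v^2 - 14*u + 4*v
  coeff of dv: 4*u*(u^2 - u*v + 1)
F^* omega = (-12*u^3 + 12*u^2*v - 4*u*v^2 - 14*u + 4*v) du + (4*u*(u^2 - u*v + 1)) dv.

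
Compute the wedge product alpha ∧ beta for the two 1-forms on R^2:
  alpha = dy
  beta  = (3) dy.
alpha ∧ beta = 0

Distribute the wedge, using dx_i ∧ dx_j = -dx_j ∧ dx_i and dx_i ∧ dx_i = 0. For each pair (i, j) with i < j, the coefficient of dx_i ∧ dx_j in alpha ∧ beta is (alpha_i * beta_j - alpha_j * beta_i). Collecting: alpha ∧ beta = 0.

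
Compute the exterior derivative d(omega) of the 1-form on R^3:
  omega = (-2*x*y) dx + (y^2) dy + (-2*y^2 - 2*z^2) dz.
d(omega) = (2*x) dx ∧ dy + (-4*y) dy ∧ dz

For a 1-form omega = sum_i f_i dx_i, the exterior derivative is
  d(omega) = sum_{i < j} (∂f_j/∂x_i - ∂f_i/∂x_j) dx_i ∧ dx_j.
  coefficient of dx ∧ dy: ∂f_2/∂x - ∂f_1/∂y = ∂(y^2)/∂x - ∂(-2*x*y)/∂y = 2*x
  coefficient of dy ∧ dz: ∂f_3/∂y - ∂f_2/∂z = ∂(-2*y^2 - 2*z^2)/∂y - ∂(y^2)/∂z = -4*y
Assembling: d(omega) = (2*x) dx ∧ dy + (-4*y) dy ∧ dz.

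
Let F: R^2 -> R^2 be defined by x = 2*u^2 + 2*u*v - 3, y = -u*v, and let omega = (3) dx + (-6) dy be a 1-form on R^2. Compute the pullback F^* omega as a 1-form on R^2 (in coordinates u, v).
F^* omega = (12*u + 12*v) du + (12*u) dv

Using F^*(f dg) = (f ∘ F) d(g ∘ F), substitute each coordinate x_i by F_i(u, v) in f_i, and replace dx_i by d F_i = (∂F_i/∂u) du + (∂F_i/∂v) dv.
  For the x component: f_1(F) = 3; d F_1 = (4*u + 2*v) du + (2*u) dv
  For the y component: f_2(F) = -6; d F_2 = (-v) du + (-u) dv
Combining and collecting du, dv coefficients:
  coeff of du: 12*u + 12*v
  coeff of dv: 12*u
F^* omega = (12*u + 12*v) du + (12*u) dv.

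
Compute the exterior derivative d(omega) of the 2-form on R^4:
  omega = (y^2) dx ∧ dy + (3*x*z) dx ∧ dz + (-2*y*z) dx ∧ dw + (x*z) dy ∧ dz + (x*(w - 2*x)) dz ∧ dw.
d(omega) = (2*z) dx ∧ dy ∧ dw + (w - 4*x + 2*y) dx ∧ dz ∧ dw + (z) dx ∧ dy ∧ dz

For a 2-form omega = sum_{i<j} g_{ij} dx_i ∧ dx_j, the exterior derivative is
  d(omega) = sum_{i<j} d(g_{ij}) ∧ dx_i ∧ dx_j = sum_{i<j, k} (∂g_{ij}/∂x_k) dx_k ∧ dx_i ∧ dx_j.
Expand each term, using dx_k ∧ dx_i ∧ dx_j = sgn(permutation) dx_{(a)} ∧ dx_{(b)} ∧ dx_{(c)} with (a < b < c) sorted:
  d(-2*y*z) includes (∂/∂y)(-2*y*z) dy = (-2*z) dy, which multiplied by dx ∧ dw gives (2*z) dx ∧ dy ∧ dw
  d(-2*y*z) includes (∂/∂z)(-2*y*z) dz = (-2*y) dz, which multiplied by dx ∧ dw gives (2*y) dx ∧ dz ∧ dw
  d(x*z) includes (∂/∂x)(x*z) dx = (z) dx, which multiplied by dy ∧ dz gives (z) dx ∧ dy ∧ dz
  d(x*(w - 2*x)) includes (∂/∂x)(x*(w - 2*x)) dx = (w - 4*x) dx, which multiplied by dz ∧ dw gives (w - 4*x) dx ∧ dz ∧ dw
Collecting like 3-forms: d(omega) = (2*z) dx ∧ dy ∧ dw + (w - 4*x + 2*y) dx ∧ dz ∧ dw + (z) dx ∧ dy ∧ dz.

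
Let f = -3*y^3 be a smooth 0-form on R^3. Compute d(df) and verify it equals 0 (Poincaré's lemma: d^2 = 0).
d(df) = 0

Step 1: df = sum_i (∂f/∂x_i) dx_i = (0) dx + (-9*y^2) dy + (0) dz.
Step 2: Apply d again. Using the 1-form formula, the coefficient of dx ∧ dy in d(df) is ∂^2 f/∂x ∂y - ∂^2 f/∂y ∂x = (0) - (0) = 0 (equality of mixed partials for smooth f).
Similarly for dx ∧ dz and dy ∧ dz — all coefficients vanish. So d(df) = 0.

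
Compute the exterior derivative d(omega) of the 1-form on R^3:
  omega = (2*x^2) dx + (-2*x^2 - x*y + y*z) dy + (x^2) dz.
d(omega) = (-4*x - y) dx ∧ dy + (2*x) dx ∧ dz + (-y) dy ∧ dz

For a 1-form omega = sum_i f_i dx_i, the exterior derivative is
  d(omega) = sum_{i < j} (∂f_j/∂x_i - ∂f_i/∂x_j) dx_i ∧ dx_j.
  coefficient of dx ∧ dy: ∂f_2/∂x - ∂f_1/∂y = ∂(-2*x^2 - x*y + y*z)/∂x - ∂(2*x^2)/∂y = -4*x - y
  coefficient of dx ∧ dz: ∂f_3/∂x - ∂f_1/∂z = ∂(x^2)/∂x - ∂(2*x^2)/∂z = 2*x
  coefficient of dy ∧ dz: ∂f_3/∂y - ∂f_2/∂z = ∂(x^2)/∂y - ∂(-2*x^2 - x*y + y*z)/∂z = -y
Assembling: d(omega) = (-4*x - y) dx ∧ dy + (2*x) dx ∧ dz + (-y) dy ∧ dz.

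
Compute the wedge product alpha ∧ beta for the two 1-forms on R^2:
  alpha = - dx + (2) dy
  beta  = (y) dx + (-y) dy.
alpha ∧ beta = (-y) dx ∧ dy

Distribute the wedge, using dx_i ∧ dx_j = -dx_j ∧ dx_i and dx_i ∧ dx_i = 0. For each pair (i, j) with i < j, the coefficient of dx_i ∧ dx_j in alpha ∧ beta is (alpha_i * beta_j - alpha_j * beta_i). Collecting: alpha ∧ beta = (-y) dx ∧ dy.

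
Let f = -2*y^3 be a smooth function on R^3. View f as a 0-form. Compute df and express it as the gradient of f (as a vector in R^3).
df = (0) dx + (-6*y^2) dy + (0) dz; grad f = (0, -6*y^2, 0)

For a 0-form f, d f = (∂f/∂x) dx + (∂f/∂y) dy + (∂f/∂z) dz. The components of the vector representation are exactly the entries of grad f in Cartesian coordinates:
  ∂f/∂x = 0
  ∂f/∂y = -6*y^2
  ∂f/∂z = 0.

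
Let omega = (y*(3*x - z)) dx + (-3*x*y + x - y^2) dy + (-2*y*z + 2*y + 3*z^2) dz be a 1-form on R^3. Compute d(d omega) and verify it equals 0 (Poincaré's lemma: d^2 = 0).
d(d omega) = 0

Step 1: d omega = sum_{i<j} (∂f_j/∂x_i - ∂f_i/∂x_j) dx_i ∧ dx_j:
  coeff of dx ∧ dy: -3*x - 3*y + z + 1
  coeff of dx ∧ dz: y
  coeff of dy ∧ dz: 2 - 2*z
Step 2: Apply d again to each 2-form coefficient. The only possible 3-form in R^3 is dx ∧ dy ∧ dz, with coefficient
  ∂(coeff of dy∧dz)/∂x - ∂(coeff of dx∧dz)/∂y + ∂(coeff of dx∧dy)/∂z
  = ∂/∂x (2 - 2*z) - ∂/∂y (y) + ∂/∂z (-3*x - 3*y + z + 1).
Each of these terms simplifies to sums of mixed partials that cancel in pairs. The result is 0 (by equality of mixed partials for smooth functions — Schwarz / Clairaut).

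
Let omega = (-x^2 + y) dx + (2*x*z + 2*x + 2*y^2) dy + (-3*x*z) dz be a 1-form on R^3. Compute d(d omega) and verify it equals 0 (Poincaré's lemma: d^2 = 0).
d(d omega) = 0

Step 1: d omega = sum_{i<j} (∂f_j/∂x_i - ∂f_i/∂x_j) dx_i ∧ dx_j:
  coeff of dx ∧ dy: 2*z + 1
  coeff of dx ∧ dz: -3*z
  coeff of dy ∧ dz: -2*x
Step 2: Apply d again to each 2-form coefficient. The only possible 3-form in R^3 is dx ∧ dy ∧ dz, with coefficient
  ∂(coeff of dy∧dz)/∂x - ∂(coeff of dx∧dz)/∂y + ∂(coeff of dx∧dy)/∂z
  = ∂/∂x (-2*x) - ∂/∂y (-3*z) + ∂/∂z (2*z + 1).
Each of these terms simplifies to sums of mixed partials that cancel in pairs. The result is 0 (by equality of mixed partials for smooth functions — Schwarz / Clairaut).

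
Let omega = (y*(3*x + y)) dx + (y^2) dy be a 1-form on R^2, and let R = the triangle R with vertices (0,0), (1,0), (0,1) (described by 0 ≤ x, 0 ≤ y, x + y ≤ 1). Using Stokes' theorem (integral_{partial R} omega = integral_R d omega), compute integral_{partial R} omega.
integral_(partial R) omega = -5/6

Stokes: integral_partial_R omega = integral_R d omega with d omega = (∂Q/∂x - ∂P/∂y) dx ∧ dy.
  ∂Q/∂x = 0
  ∂P/∂y = 3*x + 2*y
  integrand = ∂Q/∂x - ∂P/∂y = -3*x - 2*y.
Integrating over R: integral_0^1 integral_0^{1-x} (-3*x - 2*y) dy dx = -5/6.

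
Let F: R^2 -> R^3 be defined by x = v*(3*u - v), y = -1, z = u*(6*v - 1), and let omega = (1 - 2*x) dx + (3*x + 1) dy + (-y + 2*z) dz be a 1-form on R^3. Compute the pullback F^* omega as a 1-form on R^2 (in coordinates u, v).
F^* omega = (54*u*v^2 - 24*u*v + 2*u + 6*v^3 + 9*v - 1) du + (54*u^2*v - 12*u^2 + 18*u*v^2 + 9*u - 4*v^3 - 2*v) dv

Using F^*(f dg) = (f ∘ F) d(g ∘ F), substitute each coordinate x_i by F_i(u, v) in f_i, and replace dx_i by d F_i = (∂F_i/∂u) du + (∂F_i/∂v) dv.
  For the x component: f_1(F) = -6*u*v + 2*v^2 + 1; d F_1 = (3*v) du + (3*u - 2*v) dv
  For the y component: f_2(F) = 9*u*v - 3*v^2 + 1; d F_2 = (0) du + (0) dv
  For the z component: f_3(F) = 12*u*v - 2*u + 1; d F_3 = (6*v - 1) du + (6*u) dv
Combining and collecting du, dv coefficients:
  coeff of du: 54*u*v^2 - 24*u*v + 2*u + 6*v^3 + 9*v - 1
  coeff of dv: 54*u^2*v - 12*u^2 + 18*u*v^2 + 9*u - 4*v^3 - 2*v
F^* omega = (54*u*v^2 - 24*u*v + 2*u + 6*v^3 + 9*v - 1) du + (54*u^2*v - 12*u^2 + 18*u*v^2 + 9*u - 4*v^3 - 2*v) dv.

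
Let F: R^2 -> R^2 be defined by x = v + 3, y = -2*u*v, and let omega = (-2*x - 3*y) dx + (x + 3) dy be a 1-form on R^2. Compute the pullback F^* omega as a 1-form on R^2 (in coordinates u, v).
F^* omega = (2*v*(-v - 6)) du + (4*u*v - 12*u - 2*v - 6) dv

Using F^*(f dg) = (f ∘ F) d(g ∘ F), substitute each coordinate x_i by F_i(u, v) in f_i, and replace dx_i by d F_i = (∂F_i/∂u) du + (∂F_i/∂v) dv.
  For the x component: f_1(F) = 6*u*v - 2*v - 6; d F_1 = (0) du + (1) dv
  For the y component: f_2(F) = v + 6; d F_2 = (-2*v) du + (-2*u) dv
Combining and collecting du, dv coefficients:
  coeff of du: 2*v*(-v - 6)
  coeff of dv: 4*u*v - 12*u - 2*v - 6
F^* omega = (2*v*(-v - 6)) du + (4*u*v - 12*u - 2*v - 6) dv.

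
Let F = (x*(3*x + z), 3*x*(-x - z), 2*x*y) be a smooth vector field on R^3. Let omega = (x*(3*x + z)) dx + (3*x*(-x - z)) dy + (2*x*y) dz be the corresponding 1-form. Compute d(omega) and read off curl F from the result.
d(omega) = (5*x) dy ∧ dz + (x - 2*y) dz ∧ dx + (-6*x - 3*z) dx ∧ dy; curl F = (5*x, x - 2*y, -6*x - 3*z)

d omega = sum_{i<j} (∂f_j/∂x_i - ∂f_i/∂x_j) dx_i ∧ dx_j. Under the identification (dy ∧ dz, dz ∧ dx, dx ∧ dy) ↔ (e_x, e_y, e_z), the coefficients are exactly the components of curl F. Compute:
  ∂R/∂y - ∂Q/∂z = (2*x) - (-3*x) = 5*x
  ∂P/∂z - ∂R/∂x = (x) - (2*y) = x - 2*y
  ∂Q/∂x - ∂P/∂y = (-6*x - 3*z) - (0) = -6*x - 3*z.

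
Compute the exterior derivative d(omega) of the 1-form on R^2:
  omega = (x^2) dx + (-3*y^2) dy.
d(omega) = 0

For a 1-form omega = sum_i f_i dx_i, the exterior derivative is
  d(omega) = sum_{i < j} (∂f_j/∂x_i - ∂f_i/∂x_j) dx_i ∧ dx_j.

Assembling: d(omega) = 0.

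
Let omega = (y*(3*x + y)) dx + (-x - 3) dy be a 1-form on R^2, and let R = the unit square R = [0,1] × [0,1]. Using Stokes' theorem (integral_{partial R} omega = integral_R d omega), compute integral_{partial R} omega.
integral_(partial R) omega = -7/2

Stokes: integral_partial_R omega = integral_R d omega with d omega = (∂Q/∂x - ∂P/∂y) dx ∧ dy.
  ∂Q/∂x = -1
  ∂P/∂y = 3*x + 2*y
  integrand = ∂Q/∂x - ∂P/∂y = -3*x - 2*y - 1.
Integrating over R: integral_0^1 integral_0^1 (-3*x - 2*y - 1) dx dy = -7/2.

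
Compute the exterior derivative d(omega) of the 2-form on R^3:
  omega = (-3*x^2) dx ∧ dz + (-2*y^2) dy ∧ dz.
d(omega) = 0

For a 2-form omega = sum_{i<j} g_{ij} dx_i ∧ dx_j, the exterior derivative is
  d(omega) = sum_{i<j} d(g_{ij}) ∧ dx_i ∧ dx_j = sum_{i<j, k} (∂g_{ij}/∂x_k) dx_k ∧ dx_i ∧ dx_j.
Expand each term, using dx_k ∧ dx_i ∧ dx_j = sgn(permutation) dx_{(a)} ∧ dx_{(b)} ∧ dx_{(c)} with (a < b < c) sorted:

Collecting like 3-forms: d(omega) = 0.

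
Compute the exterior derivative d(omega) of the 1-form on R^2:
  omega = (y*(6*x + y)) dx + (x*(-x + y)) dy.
d(omega) = (-8*x - y) dx ∧ dy

For a 1-form omega = sum_i f_i dx_i, the exterior derivative is
  d(omega) = sum_{i < j} (∂f_j/∂x_i - ∂f_i/∂x_j) dx_i ∧ dx_j.
  coefficient of dx ∧ dy: ∂f_2/∂x - ∂f_1/∂y = ∂(x*(-x + y))/∂x - ∂(y*(6*x + y))/∂y = -8*x - y
Assembling: d(omega) = (-8*x - y) dx ∧ dy.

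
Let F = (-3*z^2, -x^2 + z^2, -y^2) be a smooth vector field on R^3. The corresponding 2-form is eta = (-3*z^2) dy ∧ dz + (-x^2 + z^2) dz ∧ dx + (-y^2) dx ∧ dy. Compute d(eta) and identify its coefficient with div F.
d(eta) = (0) dx ∧ dy ∧ dz; div F = 0

For a 2-form in R^3 of the form above, applying d gives a 3-form with coefficient ∂P/∂x + ∂Q/∂y + ∂R/∂z:
  ∂P/∂x = 0
  ∂Q/∂y = 0
  ∂R/∂z = 0
Sum = 0, which is exactly div F.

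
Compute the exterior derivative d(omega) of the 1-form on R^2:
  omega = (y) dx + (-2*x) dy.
d(omega) = (-3) dx ∧ dy

For a 1-form omega = sum_i f_i dx_i, the exterior derivative is
  d(omega) = sum_{i < j} (∂f_j/∂x_i - ∂f_i/∂x_j) dx_i ∧ dx_j.
  coefficient of dx ∧ dy: ∂f_2/∂x - ∂f_1/∂y = ∂(-2*x)/∂x - ∂(y)/∂y = -3
Assembling: d(omega) = (-3) dx ∧ dy.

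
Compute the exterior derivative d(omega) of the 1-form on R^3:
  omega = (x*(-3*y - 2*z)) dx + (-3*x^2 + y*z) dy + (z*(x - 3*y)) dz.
d(omega) = (-3*x) dx ∧ dy + (2*x + z) dx ∧ dz + (-y - 3*z) dy ∧ dz

For a 1-form omega = sum_i f_i dx_i, the exterior derivative is
  d(omega) = sum_{i < j} (∂f_j/∂x_i - ∂f_i/∂x_j) dx_i ∧ dx_j.
  coefficient of dx ∧ dy: ∂f_2/∂x - ∂f_1/∂y = ∂(-3*x^2 + y*z)/∂x - ∂(x*(-3*y - 2*z))/∂y = -3*x
  coefficient of dx ∧ dz: ∂f_3/∂x - ∂f_1/∂z = ∂(z*(x - 3*y))/∂x - ∂(x*(-3*y - 2*z))/∂z = 2*x + z
  coefficient of dy ∧ dz: ∂f_3/∂y - ∂f_2/∂z = ∂(z*(x - 3*y))/∂y - ∂(-3*x^2 + y*z)/∂z = -y - 3*z
Assembling: d(omega) = (-3*x) dx ∧ dy + (2*x + z) dx ∧ dz + (-y - 3*z) dy ∧ dz.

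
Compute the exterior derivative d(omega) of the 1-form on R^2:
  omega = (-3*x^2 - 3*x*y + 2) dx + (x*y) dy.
d(omega) = (3*x + y) dx ∧ dy

For a 1-form omega = sum_i f_i dx_i, the exterior derivative is
  d(omega) = sum_{i < j} (∂f_j/∂x_i - ∂f_i/∂x_j) dx_i ∧ dx_j.
  coefficient of dx ∧ dy: ∂f_2/∂x - ∂f_1/∂y = ∂(x*y)/∂x - ∂(-3*x^2 - 3*x*y + 2)/∂y = 3*x + y
Assembling: d(omega) = (3*x + y) dx ∧ dy.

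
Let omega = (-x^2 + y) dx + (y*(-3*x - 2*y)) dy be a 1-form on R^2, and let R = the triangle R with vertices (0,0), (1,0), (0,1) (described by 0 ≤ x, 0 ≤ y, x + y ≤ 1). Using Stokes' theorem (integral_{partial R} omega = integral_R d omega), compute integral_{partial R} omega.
integral_(partial R) omega = -1

Stokes: integral_partial_R omega = integral_R d omega with d omega = (∂Q/∂x - ∂P/∂y) dx ∧ dy.
  ∂Q/∂x = -3*y
  ∂P/∂y = 1
  integrand = ∂Q/∂x - ∂P/∂y = -3*y - 1.
Integrating over R: integral_0^1 integral_0^{1-x} (-3*y - 1) dy dx = -1.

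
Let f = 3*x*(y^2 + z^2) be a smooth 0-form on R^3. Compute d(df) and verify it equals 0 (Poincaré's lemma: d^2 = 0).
d(df) = 0

Step 1: df = sum_i (∂f/∂x_i) dx_i = (3*y^2 + 3*z^2) dx + (6*x*y) dy + (6*x*z) dz.
Step 2: Apply d again. Using the 1-form formula, the coefficient of dx ∧ dy in d(df) is ∂^2 f/∂x ∂y - ∂^2 f/∂y ∂x = (6*y) - (6*y) = 0 (equality of mixed partials for smooth f).
Similarly for dx ∧ dz and dy ∧ dz — all coefficients vanish. So d(df) = 0.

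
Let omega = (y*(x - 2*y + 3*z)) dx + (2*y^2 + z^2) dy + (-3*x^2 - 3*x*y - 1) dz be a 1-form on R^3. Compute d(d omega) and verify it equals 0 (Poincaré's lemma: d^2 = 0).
d(d omega) = 0

Step 1: d omega = sum_{i<j} (∂f_j/∂x_i - ∂f_i/∂x_j) dx_i ∧ dx_j:
  coeff of dx ∧ dy: -x + 4*y - 3*z
  coeff of dx ∧ dz: -6*x - 6*y
  coeff of dy ∧ dz: -3*x - 2*z
Step 2: Apply d again to each 2-form coefficient. The only possible 3-form in R^3 is dx ∧ dy ∧ dz, with coefficient
  ∂(coeff of dy∧dz)/∂x - ∂(coeff of dx∧dz)/∂y + ∂(coeff of dx∧dy)/∂z
  = ∂/∂x (-3*x - 2*z) - ∂/∂y (-6*x - 6*y) + ∂/∂z (-x + 4*y - 3*z).
Each of these terms simplifies to sums of mixed partials that cancel in pairs. The result is 0 (by equality of mixed partials for smooth functions — Schwarz / Clairaut).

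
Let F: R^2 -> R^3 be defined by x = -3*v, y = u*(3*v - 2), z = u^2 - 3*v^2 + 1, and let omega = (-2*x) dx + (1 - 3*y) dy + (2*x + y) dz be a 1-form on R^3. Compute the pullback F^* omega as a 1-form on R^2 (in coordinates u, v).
F^* omega = (6*u^2*v - 4*u^2 - 27*u*v^2 + 24*u*v - 12*u + 3*v - 2) du + (-27*u^2*v + 18*u^2 - 18*u*v^2 + 12*u*v + 3*u + 36*v^2 - 18*v) dv

Using F^*(f dg) = (f ∘ F) d(g ∘ F), substitute each coordinate x_i by F_i(u, v) in f_i, and replace dx_i by d F_i = (∂F_i/∂u) du + (∂F_i/∂v) dv.
  For the x component: f_1(F) = 6*v; d F_1 = (0) du + (-3) dv
  For the y component: f_2(F) = -9*u*v + 6*u + 1; d F_2 = (3*v - 2) du + (3*u) dv
  For the z component: f_3(F) = 3*u*v - 2*u - 6*v; d F_3 = (2*u) du + (-6*v) dv
Combining and collecting du, dv coefficients:
  coeff of du: 6*u^2*v - 4*u^2 - 27*u*v^2 + 24*u*v - 12*u + 3*v - 2
  coeff of dv: -27*u^2*v + 18*u^2 - 18*u*v^2 + 12*u*v + 3*u + 36*v^2 - 18*v
F^* omega = (6*u^2*v - 4*u^2 - 27*u*v^2 + 24*u*v - 12*u + 3*v - 2) du + (-27*u^2*v + 18*u^2 - 18*u*v^2 + 12*u*v + 3*u + 36*v^2 - 18*v) dv.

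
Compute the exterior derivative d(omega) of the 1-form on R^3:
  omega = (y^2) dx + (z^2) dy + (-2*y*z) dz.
d(omega) = (-2*y) dx ∧ dy + (-4*z) dy ∧ dz

For a 1-form omega = sum_i f_i dx_i, the exterior derivative is
  d(omega) = sum_{i < j} (∂f_j/∂x_i - ∂f_i/∂x_j) dx_i ∧ dx_j.
  coefficient of dx ∧ dy: ∂f_2/∂x - ∂f_1/∂y = ∂(z^2)/∂x - ∂(y^2)/∂y = -2*y
  coefficient of dy ∧ dz: ∂f_3/∂y - ∂f_2/∂z = ∂(-2*y*z)/∂y - ∂(z^2)/∂z = -4*z
Assembling: d(omega) = (-2*y) dx ∧ dy + (-4*z) dy ∧ dz.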